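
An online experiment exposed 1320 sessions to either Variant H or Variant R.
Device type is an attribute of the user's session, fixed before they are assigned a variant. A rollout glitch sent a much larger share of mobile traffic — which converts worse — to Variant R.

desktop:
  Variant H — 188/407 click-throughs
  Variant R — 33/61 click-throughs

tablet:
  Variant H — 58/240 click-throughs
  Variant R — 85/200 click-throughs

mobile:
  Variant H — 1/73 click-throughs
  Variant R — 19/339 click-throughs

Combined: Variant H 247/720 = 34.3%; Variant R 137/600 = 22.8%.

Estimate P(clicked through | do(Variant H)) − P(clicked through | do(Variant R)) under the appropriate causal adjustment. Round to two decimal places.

-0.10

The device type-specific comparison favours Variant R throughout, but the pooled figures favour Variant H. The question is whether to condition on device type.
Since device type is a pre-existing factor (not a product of the variant) and it affects the outcome on its own, it is a confounder. The stratified rates, not the pooled rate, identify the causal effect.
Adjusting over the population distribution of device type: 0.355·(0.462−0.541) + 0.333·(0.242−0.425) + 0.312·(0.014−0.056) = -0.102.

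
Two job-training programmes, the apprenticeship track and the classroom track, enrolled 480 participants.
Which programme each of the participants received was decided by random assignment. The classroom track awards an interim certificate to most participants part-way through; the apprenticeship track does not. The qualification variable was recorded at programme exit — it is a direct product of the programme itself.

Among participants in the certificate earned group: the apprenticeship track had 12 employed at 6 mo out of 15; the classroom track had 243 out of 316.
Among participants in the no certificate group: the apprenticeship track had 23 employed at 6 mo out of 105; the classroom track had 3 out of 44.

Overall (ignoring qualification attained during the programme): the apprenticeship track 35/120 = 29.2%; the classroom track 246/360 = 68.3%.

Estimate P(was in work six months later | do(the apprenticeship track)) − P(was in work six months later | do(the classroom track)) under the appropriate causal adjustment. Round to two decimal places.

-0.39

Qualification attained during the programme is recorded after the programme and is itself shifted by it — it sits on the causal path from programme to outcome. Conditioning on a mediator would strip out part of the effect we want; the pooled comparison gives the total causal effect.
The causal difference is the pooled difference: 0.292 − 0.683 = -0.392.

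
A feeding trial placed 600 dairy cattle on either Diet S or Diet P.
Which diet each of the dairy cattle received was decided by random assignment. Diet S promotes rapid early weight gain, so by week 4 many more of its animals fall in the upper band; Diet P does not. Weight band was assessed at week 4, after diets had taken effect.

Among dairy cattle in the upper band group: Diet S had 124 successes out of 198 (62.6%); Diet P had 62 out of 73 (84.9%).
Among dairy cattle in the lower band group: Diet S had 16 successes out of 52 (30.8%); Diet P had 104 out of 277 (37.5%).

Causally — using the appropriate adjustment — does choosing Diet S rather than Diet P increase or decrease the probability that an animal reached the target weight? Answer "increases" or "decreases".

increases

Within every week-4 weight band level Diet P has the higher rate, yet pooled Diet S does — Simpson's reversal.
Week-4 weight band here is a post-treatment variable shaped by the diet; conditioning on it would introduce bias rather than remove it. The overall comparison is the causal one.
Pooled: Diet S 56.0% vs Diet P 47.4%; Diet S is higher overall.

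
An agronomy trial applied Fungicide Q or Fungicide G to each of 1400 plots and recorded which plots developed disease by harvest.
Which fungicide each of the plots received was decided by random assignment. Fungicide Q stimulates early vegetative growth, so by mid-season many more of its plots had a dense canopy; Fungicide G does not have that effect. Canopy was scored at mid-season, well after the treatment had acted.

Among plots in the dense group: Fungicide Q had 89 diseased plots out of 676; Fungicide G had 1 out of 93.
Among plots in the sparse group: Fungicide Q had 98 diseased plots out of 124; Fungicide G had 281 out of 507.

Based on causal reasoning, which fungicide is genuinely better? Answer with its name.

Mid-season canopy here is a post-treatment variable shaped by the fungicide; conditioning on it would introduce bias rather than remove it. The overall comparison is the causal one.
Pooled: Fungicide Q 23.4% vs Fungicide G 47.0%; Fungicide Q is lower overall.

Fungicide Q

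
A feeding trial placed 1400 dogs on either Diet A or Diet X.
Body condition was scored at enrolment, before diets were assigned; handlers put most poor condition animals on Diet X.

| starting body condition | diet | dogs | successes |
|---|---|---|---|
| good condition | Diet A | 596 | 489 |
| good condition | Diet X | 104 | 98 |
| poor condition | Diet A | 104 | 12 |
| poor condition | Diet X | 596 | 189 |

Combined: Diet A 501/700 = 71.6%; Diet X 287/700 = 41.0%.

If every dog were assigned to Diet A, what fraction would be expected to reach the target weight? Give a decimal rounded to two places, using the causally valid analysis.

0.47

Starting body condition differs across diets for reasons unrelated to any effect of the diet itself, and it separately predicts the outcome — a classic confounder. We must compare within starting body condition levels.
Standardising Diet A to the population starting body condition mix: 0.500·489/596 + 0.500·12/104 = 0.468.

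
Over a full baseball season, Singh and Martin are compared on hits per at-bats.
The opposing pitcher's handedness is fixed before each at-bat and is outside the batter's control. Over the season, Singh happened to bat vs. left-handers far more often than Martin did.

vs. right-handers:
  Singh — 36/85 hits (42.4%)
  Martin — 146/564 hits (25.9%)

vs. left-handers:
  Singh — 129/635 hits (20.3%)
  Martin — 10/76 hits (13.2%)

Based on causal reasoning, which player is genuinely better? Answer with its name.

The stratified and pooled comparisons disagree (Singh wins within each pitcher handedness; Martin wins overall), so the answer turns on the causal role of pitcher handedness.
Pitcher handedness differs across players for reasons unrelated to any effect of the player itself, and it separately predicts the outcome — a classic confounder. We must compare within pitcher handedness levels.
Within each level — vs. right-handers: 42.4% vs 25.9%; vs. left-handers: 20.3% vs 13.2% — Singh is higher every time.

Singh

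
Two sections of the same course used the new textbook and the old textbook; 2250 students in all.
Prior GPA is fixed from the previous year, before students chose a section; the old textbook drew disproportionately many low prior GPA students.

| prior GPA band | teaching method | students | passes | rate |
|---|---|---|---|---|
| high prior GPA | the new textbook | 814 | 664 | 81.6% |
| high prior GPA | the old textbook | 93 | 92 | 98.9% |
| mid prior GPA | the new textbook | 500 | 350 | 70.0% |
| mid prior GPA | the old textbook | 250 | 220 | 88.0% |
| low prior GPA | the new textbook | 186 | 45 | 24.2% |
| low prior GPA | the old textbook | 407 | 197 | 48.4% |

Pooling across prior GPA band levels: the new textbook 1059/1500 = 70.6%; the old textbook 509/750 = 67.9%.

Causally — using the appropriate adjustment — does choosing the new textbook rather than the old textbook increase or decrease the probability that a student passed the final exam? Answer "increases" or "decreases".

decreases

Since prior GPA band is a pre-existing factor (not a product of the teaching method) and it affects the outcome on its own, it is a confounder. The stratified rates, not the pooled rate, identify the causal effect.
Within each level — high prior GPA: 81.6% vs 98.9%; mid prior GPA: 70.0% vs 88.0%; low prior GPA: 24.2% vs 48.4% — the old textbook is higher every time.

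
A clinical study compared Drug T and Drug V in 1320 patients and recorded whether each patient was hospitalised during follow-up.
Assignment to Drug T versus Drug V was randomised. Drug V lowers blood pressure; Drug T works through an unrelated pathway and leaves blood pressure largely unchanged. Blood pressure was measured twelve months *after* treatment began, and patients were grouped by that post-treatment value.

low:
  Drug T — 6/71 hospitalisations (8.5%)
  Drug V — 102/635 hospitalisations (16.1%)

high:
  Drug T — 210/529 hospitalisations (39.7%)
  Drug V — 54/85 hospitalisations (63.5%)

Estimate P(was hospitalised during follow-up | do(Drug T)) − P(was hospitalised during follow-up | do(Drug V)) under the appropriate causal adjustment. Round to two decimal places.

The blood pressure-specific comparison favours Drug T throughout, but the pooled figures favour Drug V. The question is whether to condition on blood pressure.
Blood pressure is downstream of the drug. One should not condition on a consequence of treatment, so the overall rates are the right comparison.
The causal difference is the pooled difference: 0.360 − 0.217 = +0.143.

+0.14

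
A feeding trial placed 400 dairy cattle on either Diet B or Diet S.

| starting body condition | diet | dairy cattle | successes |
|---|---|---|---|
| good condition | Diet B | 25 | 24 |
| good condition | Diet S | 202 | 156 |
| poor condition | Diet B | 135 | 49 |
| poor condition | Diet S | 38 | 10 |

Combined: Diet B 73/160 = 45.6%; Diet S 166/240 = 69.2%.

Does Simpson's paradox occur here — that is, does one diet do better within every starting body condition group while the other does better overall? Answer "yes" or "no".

yes

Within each starting body condition level (good condition 96.0% vs 77.2%; poor condition 36.3% vs 26.3%), Diet B has the higher rate every time. Pooled: 45.6% vs 69.2% — Diet S has the higher rate overall. The two comparisons disagree.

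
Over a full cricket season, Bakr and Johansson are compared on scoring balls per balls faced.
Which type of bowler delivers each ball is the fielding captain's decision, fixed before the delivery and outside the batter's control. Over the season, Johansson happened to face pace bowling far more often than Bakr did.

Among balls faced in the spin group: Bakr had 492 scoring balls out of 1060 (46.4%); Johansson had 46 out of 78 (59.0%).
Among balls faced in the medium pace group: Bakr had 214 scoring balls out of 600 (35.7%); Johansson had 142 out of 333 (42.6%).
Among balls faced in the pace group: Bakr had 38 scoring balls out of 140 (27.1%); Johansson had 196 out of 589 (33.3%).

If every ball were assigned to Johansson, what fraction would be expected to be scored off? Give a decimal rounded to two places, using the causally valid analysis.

The bowling type-specific comparison favours Johansson throughout, but the pooled figures favour Bakr. The question is whether to condition on bowling type.
Here bowling type is a common cause — it drives both which player a case falls under and the outcome. The crude comparison mixes populations; the stratum-specific rates are the causally relevant ones.
Standardising Johansson to the population bowling type mix: 0.406·46/78 + 0.333·142/333 + 0.260·196/589 = 0.468.

0.47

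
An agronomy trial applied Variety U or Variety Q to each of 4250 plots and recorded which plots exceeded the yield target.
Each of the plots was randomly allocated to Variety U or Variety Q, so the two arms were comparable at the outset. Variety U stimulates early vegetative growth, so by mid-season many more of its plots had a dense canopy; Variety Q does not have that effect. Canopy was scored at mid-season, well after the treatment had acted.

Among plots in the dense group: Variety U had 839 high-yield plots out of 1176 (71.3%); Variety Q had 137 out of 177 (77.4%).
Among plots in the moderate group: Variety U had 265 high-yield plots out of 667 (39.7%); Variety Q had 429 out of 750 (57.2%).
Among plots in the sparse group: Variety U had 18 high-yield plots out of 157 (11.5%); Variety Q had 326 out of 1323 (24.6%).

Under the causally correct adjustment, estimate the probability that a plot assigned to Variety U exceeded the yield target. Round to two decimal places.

Within every mid-season canopy level Variety Q has the higher rate, yet pooled Variety U does — Simpson's reversal.
Mid-season canopy is downstream of the variety. One should not condition on a consequence of treatment, so the overall rates are the right comparison.
So P(outcome | do(Variety U)) is just the pooled rate for Variety U: 1122/2000 = 0.561.

0.56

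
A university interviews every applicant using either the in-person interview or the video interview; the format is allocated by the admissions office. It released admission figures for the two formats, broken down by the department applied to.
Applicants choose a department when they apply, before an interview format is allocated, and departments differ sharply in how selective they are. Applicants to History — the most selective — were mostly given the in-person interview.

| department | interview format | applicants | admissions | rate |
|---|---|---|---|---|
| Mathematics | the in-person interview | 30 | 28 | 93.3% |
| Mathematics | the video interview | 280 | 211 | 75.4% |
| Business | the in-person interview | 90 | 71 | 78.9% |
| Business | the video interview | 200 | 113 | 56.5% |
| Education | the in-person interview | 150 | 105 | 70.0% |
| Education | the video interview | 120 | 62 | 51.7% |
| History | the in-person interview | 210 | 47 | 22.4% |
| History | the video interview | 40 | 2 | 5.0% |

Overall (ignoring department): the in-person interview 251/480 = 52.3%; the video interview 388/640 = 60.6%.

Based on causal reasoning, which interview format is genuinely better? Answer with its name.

the in-person interview

The imbalance in department arose from how applicants were allocated, not from anything the interview format did; and department independently affects the outcome. The pooled gap is confounded — condition on department.
Within each level — Mathematics: 93.3% vs 75.4%; Business: 78.9% vs 56.5%; Education: 70.0% vs 51.7%; History: 22.4% vs 5.0% — the in-person interview is higher every time.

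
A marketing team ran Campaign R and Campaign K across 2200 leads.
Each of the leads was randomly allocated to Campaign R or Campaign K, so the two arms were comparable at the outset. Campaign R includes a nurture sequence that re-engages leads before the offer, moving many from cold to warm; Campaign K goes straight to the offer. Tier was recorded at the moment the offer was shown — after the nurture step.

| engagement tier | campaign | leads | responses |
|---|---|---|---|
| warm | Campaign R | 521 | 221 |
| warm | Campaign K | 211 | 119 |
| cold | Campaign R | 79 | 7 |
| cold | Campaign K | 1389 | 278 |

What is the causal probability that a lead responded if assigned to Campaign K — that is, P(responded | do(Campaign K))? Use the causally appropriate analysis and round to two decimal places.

Within every engagement tier level Campaign K has the higher rate, yet pooled Campaign R does — Simpson's reversal.
Engagement tier here is a post-treatment variable shaped by the campaign; conditioning on it would introduce bias rather than remove it. The overall comparison is the causal one.
So P(outcome | do(Campaign K)) is just the pooled rate for Campaign K: 397/1600 = 0.248.

0.25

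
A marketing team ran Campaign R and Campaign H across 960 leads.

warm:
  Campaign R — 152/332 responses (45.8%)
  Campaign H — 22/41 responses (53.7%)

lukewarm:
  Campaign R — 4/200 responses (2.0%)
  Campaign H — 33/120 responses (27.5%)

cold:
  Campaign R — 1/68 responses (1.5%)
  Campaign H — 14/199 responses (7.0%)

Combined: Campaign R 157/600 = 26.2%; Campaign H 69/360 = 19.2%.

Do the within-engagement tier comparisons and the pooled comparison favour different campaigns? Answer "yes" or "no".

Within each engagement tier level (warm 45.8% vs 53.7%; lukewarm 2.0% vs 27.5%; cold 1.5% vs 7.0%), Campaign H has the higher rate every time. Pooled: 26.2% vs 19.2% — Campaign R has the higher rate overall. The two comparisons disagree.

yes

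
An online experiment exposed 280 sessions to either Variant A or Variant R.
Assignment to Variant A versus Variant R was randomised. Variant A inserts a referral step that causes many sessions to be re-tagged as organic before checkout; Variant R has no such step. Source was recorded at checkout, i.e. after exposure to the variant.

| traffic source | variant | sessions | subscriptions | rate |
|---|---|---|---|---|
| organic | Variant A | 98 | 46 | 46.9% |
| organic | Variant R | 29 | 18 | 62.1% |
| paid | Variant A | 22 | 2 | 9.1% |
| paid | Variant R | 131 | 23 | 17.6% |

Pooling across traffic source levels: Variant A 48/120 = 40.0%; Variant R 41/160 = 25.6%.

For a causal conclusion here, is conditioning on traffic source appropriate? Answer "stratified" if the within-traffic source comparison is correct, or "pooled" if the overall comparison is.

The stratified and pooled comparisons disagree (Variant R wins within each traffic source; Variant A wins overall), so the answer turns on the causal role of traffic source.
Traffic source here is a post-treatment variable shaped by the variant; conditioning on it would introduce bias rather than remove it. The overall comparison is the causal one.
Pooled: Variant A 40.0% vs Variant R 25.6%; Variant A is higher overall.

pooled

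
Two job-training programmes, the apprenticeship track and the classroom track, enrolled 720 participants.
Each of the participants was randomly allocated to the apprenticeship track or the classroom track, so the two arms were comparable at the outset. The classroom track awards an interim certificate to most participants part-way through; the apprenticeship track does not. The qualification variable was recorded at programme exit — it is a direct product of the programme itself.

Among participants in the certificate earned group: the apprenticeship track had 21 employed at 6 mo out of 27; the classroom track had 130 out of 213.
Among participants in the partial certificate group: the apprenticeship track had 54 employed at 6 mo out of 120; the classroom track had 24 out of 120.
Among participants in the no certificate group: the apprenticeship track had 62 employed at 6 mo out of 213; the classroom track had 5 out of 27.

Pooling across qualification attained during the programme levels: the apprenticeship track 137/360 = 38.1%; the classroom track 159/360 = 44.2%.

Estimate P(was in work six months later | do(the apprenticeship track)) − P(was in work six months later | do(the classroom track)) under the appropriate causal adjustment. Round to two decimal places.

Within every qualification attained during the programme level the apprenticeship track has the higher rate, yet pooled the classroom track does — Simpson's reversal.
Because the programme influences qualification attained during the programme, qualification attained during the programme is a post-treatment mediator, not a confounder. Stratifying on it would bias the estimate; the causal effect is the crude pooled difference.
The causal difference is the pooled difference: 0.381 − 0.442 = -0.061.

-0.06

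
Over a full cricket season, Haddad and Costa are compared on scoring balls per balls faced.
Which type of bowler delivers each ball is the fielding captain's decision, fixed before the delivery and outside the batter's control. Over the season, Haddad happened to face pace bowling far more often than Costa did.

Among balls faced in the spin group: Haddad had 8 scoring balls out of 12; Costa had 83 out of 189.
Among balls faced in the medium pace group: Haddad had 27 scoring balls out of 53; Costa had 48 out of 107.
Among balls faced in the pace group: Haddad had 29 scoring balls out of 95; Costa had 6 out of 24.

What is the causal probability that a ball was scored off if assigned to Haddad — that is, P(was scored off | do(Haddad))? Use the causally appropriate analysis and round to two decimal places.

0.52

Since bowling type is a pre-existing factor (not a product of the player) and it affects the outcome on its own, it is a confounder. The stratified rates, not the pooled rate, identify the causal effect.
Standardising Haddad to the population bowling type mix: 0.419·8/12 + 0.333·27/53 + 0.248·29/95 = 0.525.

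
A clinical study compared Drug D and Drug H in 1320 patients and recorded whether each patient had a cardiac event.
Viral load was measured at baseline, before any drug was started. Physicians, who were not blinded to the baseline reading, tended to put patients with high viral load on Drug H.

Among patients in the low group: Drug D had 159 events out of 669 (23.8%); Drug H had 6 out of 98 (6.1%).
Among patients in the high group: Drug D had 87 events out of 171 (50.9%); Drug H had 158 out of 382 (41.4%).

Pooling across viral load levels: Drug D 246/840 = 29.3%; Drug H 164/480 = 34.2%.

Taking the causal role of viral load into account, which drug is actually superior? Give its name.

Drug H

Drug H is lower inside every viral load stratum but Drug D is lower in aggregate. Whether to stratify depends on how viral load relates to the drug.
Here viral load is a common cause — it drives both which drug a case falls under and the outcome. The crude comparison mixes populations; the stratum-specific rates are the causally relevant ones.
Within each level — low: 23.8% vs 6.1%; high: 50.9% vs 41.4% — Drug H is lower every time.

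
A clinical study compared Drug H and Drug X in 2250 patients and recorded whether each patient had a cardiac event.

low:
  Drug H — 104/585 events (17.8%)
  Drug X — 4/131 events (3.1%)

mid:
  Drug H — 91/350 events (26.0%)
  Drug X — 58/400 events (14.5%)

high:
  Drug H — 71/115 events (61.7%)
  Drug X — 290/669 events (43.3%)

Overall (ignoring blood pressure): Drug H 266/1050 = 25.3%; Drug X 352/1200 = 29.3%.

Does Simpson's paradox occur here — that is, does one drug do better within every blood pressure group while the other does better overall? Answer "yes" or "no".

yes

Within each blood pressure level (low 17.8% vs 3.1%; mid 26.0% vs 14.5%; high 61.7% vs 43.3%), Drug X has the lower rate every time. Pooled: 25.3% vs 29.3% — Drug H has the lower rate overall. The two comparisons disagree.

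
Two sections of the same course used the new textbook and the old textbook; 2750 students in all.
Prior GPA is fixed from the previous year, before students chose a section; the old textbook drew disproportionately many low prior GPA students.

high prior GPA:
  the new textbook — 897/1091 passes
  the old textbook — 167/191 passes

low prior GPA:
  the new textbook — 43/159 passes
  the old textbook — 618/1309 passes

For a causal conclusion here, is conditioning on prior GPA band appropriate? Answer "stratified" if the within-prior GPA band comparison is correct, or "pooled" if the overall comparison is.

stratified

the old textbook is higher inside every prior GPA band stratum but the new textbook is higher in aggregate. Whether to stratify depends on how prior GPA band relates to the teaching method.
Prior GPA band satisfies the back-door criterion: it is not a descendant of the teaching method, and it blocks the spurious path from teaching method to outcome. Adjusting for it (i.e., using the within-prior GPA band rates) gives the causal effect.
Within each level — high prior GPA: 82.2% vs 87.4%; low prior GPA: 27.0% vs 47.2% — the old textbook is higher every time.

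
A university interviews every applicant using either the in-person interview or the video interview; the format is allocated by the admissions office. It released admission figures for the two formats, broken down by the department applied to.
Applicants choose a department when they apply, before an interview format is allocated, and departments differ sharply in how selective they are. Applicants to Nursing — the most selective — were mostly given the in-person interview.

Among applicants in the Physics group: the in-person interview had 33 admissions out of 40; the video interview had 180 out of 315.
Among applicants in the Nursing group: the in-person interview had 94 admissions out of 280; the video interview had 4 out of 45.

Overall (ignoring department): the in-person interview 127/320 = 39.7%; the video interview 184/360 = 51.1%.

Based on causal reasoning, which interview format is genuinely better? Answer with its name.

The stratified and pooled comparisons disagree (the in-person interview wins within each department; the video interview wins overall), so the answer turns on the causal role of department.
Department is set before the interview format has any effect — it is not caused by the interview format — and it independently drives the outcome. That makes it a confounder, so the causal comparison is within department levels.
Within each level — Physics: 82.5% vs 57.1%; Nursing: 33.6% vs 8.9% — the in-person interview is higher every time.

the in-person interview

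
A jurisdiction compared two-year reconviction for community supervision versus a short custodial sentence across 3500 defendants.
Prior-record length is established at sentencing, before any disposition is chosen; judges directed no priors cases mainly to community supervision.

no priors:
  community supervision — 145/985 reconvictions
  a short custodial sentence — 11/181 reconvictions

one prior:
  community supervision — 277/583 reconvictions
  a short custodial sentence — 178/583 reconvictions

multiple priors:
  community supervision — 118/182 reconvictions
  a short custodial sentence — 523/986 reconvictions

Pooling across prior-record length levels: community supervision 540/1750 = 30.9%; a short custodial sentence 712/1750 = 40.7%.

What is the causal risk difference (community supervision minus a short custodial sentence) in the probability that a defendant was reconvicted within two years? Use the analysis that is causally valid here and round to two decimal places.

a short custodial sentence is lower inside every prior-record length stratum but community supervision is lower in aggregate. Whether to stratify depends on how prior-record length relates to the disposition.
Prior-record length is set before the disposition has any effect — it is not caused by the disposition — and it independently drives the outcome. That makes it a confounder, so the causal comparison is within prior-record length levels.
Adjusting over the population distribution of prior-record length: 0.333·(0.147−0.061) + 0.333·(0.475−0.305) + 0.334·(0.648−0.530) = +0.125.

+0.12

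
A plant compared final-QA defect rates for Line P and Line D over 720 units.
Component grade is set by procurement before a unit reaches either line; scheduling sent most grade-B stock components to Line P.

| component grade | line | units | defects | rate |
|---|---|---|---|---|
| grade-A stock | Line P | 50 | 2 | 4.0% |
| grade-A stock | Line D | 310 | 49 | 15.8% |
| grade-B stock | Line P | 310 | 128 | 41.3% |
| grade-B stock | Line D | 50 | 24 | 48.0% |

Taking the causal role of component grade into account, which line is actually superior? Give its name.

Line P

The stratified and pooled comparisons disagree (Line P wins within each component grade; Line D wins overall), so the answer turns on the causal role of component grade.
Component grade satisfies the back-door criterion: it is not a descendant of the line, and it blocks the spurious path from line to outcome. Adjusting for it (i.e., using the within-component grade rates) gives the causal effect.
Within each level — grade-A stock: 4.0% vs 15.8%; grade-B stock: 41.3% vs 48.0% — Line P is lower every time.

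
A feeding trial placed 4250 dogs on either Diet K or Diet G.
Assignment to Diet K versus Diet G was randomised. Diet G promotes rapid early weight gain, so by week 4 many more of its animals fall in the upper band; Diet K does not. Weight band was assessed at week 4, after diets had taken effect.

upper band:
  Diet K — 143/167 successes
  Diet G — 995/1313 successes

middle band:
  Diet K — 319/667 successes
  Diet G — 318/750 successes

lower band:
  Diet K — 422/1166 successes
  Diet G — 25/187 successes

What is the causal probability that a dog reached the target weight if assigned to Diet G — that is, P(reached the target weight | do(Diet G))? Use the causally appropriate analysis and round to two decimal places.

Within every week-4 weight band level Diet K has the higher rate, yet pooled Diet G does — Simpson's reversal.
Week-4 weight band here is a post-treatment variable shaped by the diet; conditioning on it would introduce bias rather than remove it. The overall comparison is the causal one.
So P(outcome | do(Diet G)) is just the pooled rate for Diet G: 1338/2250 = 0.595.

0.59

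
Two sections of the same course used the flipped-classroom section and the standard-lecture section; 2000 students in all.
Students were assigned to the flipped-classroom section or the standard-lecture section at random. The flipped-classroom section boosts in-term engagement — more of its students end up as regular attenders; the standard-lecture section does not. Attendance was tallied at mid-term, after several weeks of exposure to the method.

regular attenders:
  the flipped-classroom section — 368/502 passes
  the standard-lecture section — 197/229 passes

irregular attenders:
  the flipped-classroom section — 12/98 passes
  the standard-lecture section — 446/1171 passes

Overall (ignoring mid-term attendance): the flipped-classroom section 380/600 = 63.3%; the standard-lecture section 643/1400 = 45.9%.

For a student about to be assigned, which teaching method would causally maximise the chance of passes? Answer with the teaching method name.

the flipped-classroom section

Mid-term attendance lies on the pathway teaching method → mid-term attendance → outcome, so adjusting for it blocks the indirect effect. For the total causal effect of teaching method, use the unadjusted pooled rates.
Pooled: the flipped-classroom section 63.3% vs the standard-lecture section 45.9%; the flipped-classroom section is higher overall.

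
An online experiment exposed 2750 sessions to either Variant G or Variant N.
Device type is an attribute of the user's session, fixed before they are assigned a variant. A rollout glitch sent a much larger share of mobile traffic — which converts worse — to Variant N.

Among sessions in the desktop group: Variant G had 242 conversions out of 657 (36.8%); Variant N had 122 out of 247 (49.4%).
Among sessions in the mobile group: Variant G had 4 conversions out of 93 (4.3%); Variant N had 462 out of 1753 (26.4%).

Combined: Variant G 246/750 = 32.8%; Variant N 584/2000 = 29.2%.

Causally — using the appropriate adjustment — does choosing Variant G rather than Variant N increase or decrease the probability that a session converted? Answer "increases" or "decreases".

Variant N is higher inside every device type stratum but Variant G is higher in aggregate. Whether to stratify depends on how device type relates to the variant.
The imbalance in device type arose from how sessions were allocated, not from anything the variant did; and device type independently affects the outcome. The pooled gap is confounded — condition on device type.
Within each level — desktop: 36.8% vs 49.4%; mobile: 4.3% vs 26.4% — Variant N is higher every time.

decreases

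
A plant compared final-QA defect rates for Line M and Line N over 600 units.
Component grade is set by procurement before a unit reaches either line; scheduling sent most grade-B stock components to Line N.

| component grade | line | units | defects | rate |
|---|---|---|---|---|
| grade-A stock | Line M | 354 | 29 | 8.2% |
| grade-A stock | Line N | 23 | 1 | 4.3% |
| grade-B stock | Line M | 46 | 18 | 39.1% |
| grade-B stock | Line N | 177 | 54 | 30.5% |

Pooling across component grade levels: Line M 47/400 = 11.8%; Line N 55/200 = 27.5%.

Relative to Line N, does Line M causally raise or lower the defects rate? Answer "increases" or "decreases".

increases

Line N is lower inside every component grade stratum but Line M is lower in aggregate. Whether to stratify depends on how component grade relates to the line.
The imbalance in component grade arose from how units were allocated, not from anything the line did; and component grade independently affects the outcome. The pooled gap is confounded — condition on component grade.
Within each level — grade-A stock: 8.2% vs 4.3%; grade-B stock: 39.1% vs 30.5% — Line N is lower every time.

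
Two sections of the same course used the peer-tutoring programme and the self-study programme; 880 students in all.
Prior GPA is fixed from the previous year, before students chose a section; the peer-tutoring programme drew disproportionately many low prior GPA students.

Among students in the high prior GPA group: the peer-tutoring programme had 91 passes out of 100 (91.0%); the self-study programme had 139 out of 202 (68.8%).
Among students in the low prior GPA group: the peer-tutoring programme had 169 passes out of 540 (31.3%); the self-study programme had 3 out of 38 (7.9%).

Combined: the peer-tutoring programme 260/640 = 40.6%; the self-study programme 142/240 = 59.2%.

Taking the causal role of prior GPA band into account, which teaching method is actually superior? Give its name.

the peer-tutoring programme

The prior GPA band-specific comparison favours the peer-tutoring programme throughout, but the pooled figures favour the self-study programme. The question is whether to condition on prior GPA band.
The imbalance in prior GPA band arose from how students were allocated, not from anything the teaching method did; and prior GPA band independently affects the outcome. The pooled gap is confounded — condition on prior GPA band.
Within each level — high prior GPA: 91.0% vs 68.8%; low prior GPA: 31.3% vs 7.9% — the peer-tutoring programme is higher every time.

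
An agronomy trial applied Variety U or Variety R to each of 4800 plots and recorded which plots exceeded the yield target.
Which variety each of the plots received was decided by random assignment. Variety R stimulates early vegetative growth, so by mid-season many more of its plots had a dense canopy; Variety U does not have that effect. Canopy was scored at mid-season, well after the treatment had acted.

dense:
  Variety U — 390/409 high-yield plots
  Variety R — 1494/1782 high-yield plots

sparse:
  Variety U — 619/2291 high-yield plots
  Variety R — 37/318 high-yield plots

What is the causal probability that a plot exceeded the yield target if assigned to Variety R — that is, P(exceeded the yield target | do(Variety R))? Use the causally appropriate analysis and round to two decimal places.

0.73

Mid-season canopy here is a post-treatment variable shaped by the variety; conditioning on it would introduce bias rather than remove it. The overall comparison is the causal one.
So P(outcome | do(Variety R)) is just the pooled rate for Variety R: 1531/2100 = 0.729.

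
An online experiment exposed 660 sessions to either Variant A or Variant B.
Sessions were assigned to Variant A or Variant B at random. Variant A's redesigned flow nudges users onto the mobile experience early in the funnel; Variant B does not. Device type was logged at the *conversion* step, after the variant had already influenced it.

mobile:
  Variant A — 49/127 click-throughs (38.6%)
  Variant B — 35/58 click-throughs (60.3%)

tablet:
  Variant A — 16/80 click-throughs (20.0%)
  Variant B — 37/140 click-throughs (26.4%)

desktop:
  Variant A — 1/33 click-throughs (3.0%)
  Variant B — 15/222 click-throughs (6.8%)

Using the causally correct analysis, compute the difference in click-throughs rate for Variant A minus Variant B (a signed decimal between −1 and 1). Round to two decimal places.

+0.07

Device type is recorded after the variant and is itself shifted by it — it sits on the causal path from variant to outcome. Conditioning on a mediator would strip out part of the effect we want; the pooled comparison gives the total causal effect.
The causal difference is the pooled difference: 0.275 − 0.207 = +0.068.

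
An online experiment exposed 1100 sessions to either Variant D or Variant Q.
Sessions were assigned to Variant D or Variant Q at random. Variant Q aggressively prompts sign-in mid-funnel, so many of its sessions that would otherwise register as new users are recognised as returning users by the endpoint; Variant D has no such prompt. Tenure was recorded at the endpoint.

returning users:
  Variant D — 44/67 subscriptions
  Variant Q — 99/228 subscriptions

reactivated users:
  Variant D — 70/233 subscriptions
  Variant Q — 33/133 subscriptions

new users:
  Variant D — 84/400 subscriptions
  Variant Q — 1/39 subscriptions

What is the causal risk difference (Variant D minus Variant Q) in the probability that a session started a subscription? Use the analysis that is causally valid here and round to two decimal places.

-0.05

User tenure here is a post-treatment variable shaped by the variant; conditioning on it would introduce bias rather than remove it. The overall comparison is the causal one.
The causal difference is the pooled difference: 0.283 − 0.333 = -0.050.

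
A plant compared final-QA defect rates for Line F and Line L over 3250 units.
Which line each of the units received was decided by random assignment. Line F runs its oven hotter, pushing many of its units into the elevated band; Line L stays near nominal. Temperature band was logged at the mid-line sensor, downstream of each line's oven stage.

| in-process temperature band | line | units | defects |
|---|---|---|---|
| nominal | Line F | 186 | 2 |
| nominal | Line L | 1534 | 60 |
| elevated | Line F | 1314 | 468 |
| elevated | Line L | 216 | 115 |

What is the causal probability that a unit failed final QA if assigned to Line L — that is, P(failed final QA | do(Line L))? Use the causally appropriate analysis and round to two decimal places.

0.10

Within every in-process temperature band level Line F has the lower rate, yet pooled Line L does — Simpson's reversal.
In-process temperature band is downstream of the line. One should not condition on a consequence of treatment, so the overall rates are the right comparison.
So P(outcome | do(Line L)) is just the pooled rate for Line L: 175/1750 = 0.100.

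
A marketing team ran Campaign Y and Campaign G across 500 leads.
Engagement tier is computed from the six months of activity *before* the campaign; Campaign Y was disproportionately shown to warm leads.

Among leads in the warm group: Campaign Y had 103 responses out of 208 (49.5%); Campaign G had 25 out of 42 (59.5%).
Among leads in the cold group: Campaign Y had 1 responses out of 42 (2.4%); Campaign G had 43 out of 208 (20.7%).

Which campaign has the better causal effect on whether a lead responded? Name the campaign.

Campaign G

The stratified and pooled comparisons disagree (Campaign G wins within each engagement tier; Campaign Y wins overall), so the answer turns on the causal role of engagement tier.
Engagement tier is set before the campaign has any effect — it is not caused by the campaign — and it independently drives the outcome. That makes it a confounder, so the causal comparison is within engagement tier levels.
Within each level — warm: 49.5% vs 59.5%; cold: 2.4% vs 20.7% — Campaign G is higher every time.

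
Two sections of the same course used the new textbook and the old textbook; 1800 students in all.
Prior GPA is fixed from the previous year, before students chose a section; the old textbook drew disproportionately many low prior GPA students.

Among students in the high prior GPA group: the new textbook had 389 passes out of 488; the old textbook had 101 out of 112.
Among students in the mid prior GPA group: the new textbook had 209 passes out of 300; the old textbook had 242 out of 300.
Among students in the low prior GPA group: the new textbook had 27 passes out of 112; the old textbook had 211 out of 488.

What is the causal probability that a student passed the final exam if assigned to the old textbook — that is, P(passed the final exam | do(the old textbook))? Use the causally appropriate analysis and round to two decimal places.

0.71

Since prior GPA band is a pre-existing factor (not a product of the teaching method) and it affects the outcome on its own, it is a confounder. The stratified rates, not the pooled rate, identify the causal effect.
Standardising the old textbook to the population prior GPA band mix: 0.333·101/112 + 0.333·242/300 + 0.333·211/488 = 0.714.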